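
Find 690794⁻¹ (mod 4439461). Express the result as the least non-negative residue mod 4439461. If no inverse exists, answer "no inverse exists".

no inverse exists

Compute gcd(690794, 4439461):
4439461 = 6×690794 + 294697
690794 = 2×294697 + 101400
294697 = 2×101400 + 91897
101400 = 1×91897 + 9503
91897 = 9×9503 + 6370
9503 = 1×6370 + 3133
6370 = 2×3133 + 104
3133 = 30×104 + 13
104 = 8×13 + 0
Since gcd = 13 > 1, 690794 is not a unit mod 4439461.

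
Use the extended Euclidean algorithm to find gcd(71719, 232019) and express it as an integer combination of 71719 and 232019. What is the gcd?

1

Repeated division:
232019 = 3·71719 + 16862
71719 = 4·16862 + 4271
16862 = 3·4271 + 4049
4271 = 1·4049 + 222
4049 = 18·222 + 53
222 = 4·53 + 10
53 = 5·10 + 3
10 = 3·3 + 1
3 = 3·1 + 0
gcd(71719, 232019) = 1.
Express as a combination:
1 = 10 − 3·3
1 = −3·53 + 16·10
1 = 16·222 − 67·53
1 = −67·4049 + 1222·222
1 = 1222·4271 − 1289·4049
1 = −1289·16862 + 5089·4271
1 = 5089·71719 − 21645·16862
1 = −21645·232019 + 70024·71719
So 1 = (-21645)·232019 + (70024)·71719.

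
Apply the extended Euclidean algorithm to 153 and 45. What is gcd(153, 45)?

Apply Euclid's algorithm to 153 and 45:
153 = 3×45 + 18
45 = 2×18 + 9
18 = 2×9 + 0
gcd(153, 45) = 9.
Express as a combination:
9 = 45 − 2·18
9 = −2·153 + 7·45
So 9 = (-2)·153 + (7)·45.

9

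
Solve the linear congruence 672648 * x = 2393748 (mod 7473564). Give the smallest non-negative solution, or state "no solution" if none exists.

First find gcd(672648, 7473564):
7473564 = 11*672648 + 74436
672648 = 9*74436 + 2724
74436 = 27*2724 + 888
2724 = 3*888 + 60
888 = 14*60 + 48
60 = 1*48 + 12
48 = 4*12 + 0
gcd = 12 and 12 | 2393748, so solutions exist. Divide through by 12: 56054x ≡ 199479 (mod 622797).
Now find 56054⁻¹ mod 622797:
622797 = 11*56054 + 6203
56054 = 9*6203 + 227
6203 = 27*227 + 74
227 = 3*74 + 5
74 = 14*5 + 4
5 = 1*4 + 1
4 = 4*1 + 0
Back-substitute:
1 = 5 − 4
1 = −74 + 15·5
1 = 15·227 − 46·74
1 = −46·6203 + 1257·227
1 = 1257·56054 − 11359·6203
1 = −11359·622797 + 126206·56054
So 56054⁻¹ ≡ 126206 (mod 622797).
Then x ≡ 126206·199479 ≡ 123543 (mod 622797); the smallest non-negative solution is x = 123543.

123543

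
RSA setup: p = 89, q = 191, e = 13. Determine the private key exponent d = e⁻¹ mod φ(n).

φ(n) = (p−1)(q−1) = 88·190 = 16720.
Need d with 13·d ≡ 1 (mod 16720). Apply the extended Euclidean algorithm:
16720 = 1286×13 + 2
13 = 6×2 + 1
2 = 2×1 + 0
Back-substitute:
1 = 13 − 6·2
1 = −6·16720 + 7717·13
So 13·7717 ≡ 1 (mod 16720), hence d = 7717.

7717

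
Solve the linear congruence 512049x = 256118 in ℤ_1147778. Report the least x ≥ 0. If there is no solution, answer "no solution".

First find gcd(512049, 1147778):
1147778 = 2*512049 + 123680
512049 = 4*123680 + 17329
123680 = 7*17329 + 2377
17329 = 7*2377 + 690
2377 = 3*690 + 307
690 = 2*307 + 76
307 = 4*76 + 3
76 = 25*3 + 1
3 = 3*1 + 0
gcd = 1, so a unique solution mod 1147778 exists.
Back-substitute for the Bézout coefficients:
1 = 76 − 25·3
1 = −25·307 + 101·76
1 = 101·690 − 227·307
1 = −227·2377 + 782·690
1 = 782·17329 − 5701·2377
1 = −5701·123680 + 40689·17329
1 = 40689·512049 − 168457·123680
1 = −168457·1147778 + 377603·512049
So 512049·(377603) ≡ 1 (mod 1147778), giving 512049⁻¹ ≡ 377603.
x ≡ 512049⁻¹·256118 ≡ 377603·256118 ≡ 298652 (mod 1147778).

298652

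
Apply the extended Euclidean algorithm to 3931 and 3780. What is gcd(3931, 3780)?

Euclidean algorithm:
3931 = 1·3780 + 151
3780 = 25·151 + 5
151 = 30·5 + 1
5 = 5·1 + 0
gcd(3931, 3780) = 1.
Express as a combination:
1 = 151 − 30·5
1 = −30·3780 + 751·151
1 = 751·3931 − 781·3780
So 1 = (751)·3931 + (-781)·3780.

1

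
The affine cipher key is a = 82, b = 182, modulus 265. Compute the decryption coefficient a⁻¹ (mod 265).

223

gcd(265, 82) by repeated division:
265 = 3×82 + 19
82 = 4×19 + 6
19 = 3×6 + 1
6 = 6×1 + 0
Since gcd(82, 265) = 1, back-substitute to write 1 as a combination:
1 = 19 − 3·6
1 = −3·82 + 13·19
1 = 13·265 − 42·82
So 82·(-42) ≡ 1 (mod 265), and -42 ≡ 223 (mod 265).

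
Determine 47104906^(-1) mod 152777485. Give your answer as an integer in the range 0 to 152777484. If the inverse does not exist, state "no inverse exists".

106746651

Extended Euclidean algorithm:
152777485 = 3×47104906 + 11462767
47104906 = 4×11462767 + 1253838
11462767 = 9×1253838 + 178225
1253838 = 7×178225 + 6263
178225 = 28×6263 + 2861
6263 = 2×2861 + 541
2861 = 5×541 + 156
541 = 3×156 + 73
156 = 2×73 + 10
73 = 7×10 + 3
10 = 3×3 + 1
3 = 3×1 + 0
gcd = 1, so the inverse exists. Back-substitute:
1 = 10 − 3·3
1 = −3·73 + 22·10
1 = 22·156 − 47·73
1 = −47·541 + 163·156
1 = 163·2861 − 862·541
1 = −862·6263 + 1887·2861
1 = 1887·178225 − 53698·6263
1 = −53698·1253838 + 377773·178225
1 = 377773·11462767 − 3453655·1253838
1 = −3453655·47104906 + 14192393·11462767
1 = 14192393·152777485 − 46030834·47104906
Hence 47104906⁻¹ ≡ -46030834 ≡ 106746651 (mod 152777485).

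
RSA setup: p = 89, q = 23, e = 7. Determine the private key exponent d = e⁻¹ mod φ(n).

1383

φ(n) = (p−1)(q−1) = 88·22 = 1936.
Need d with 7·d ≡ 1 (mod 1936). Apply the extended Euclidean algorithm:
1936 = 276*7 + 4
7 = 1*4 + 3
4 = 1*3 + 1
3 = 3*1 + 0
Back-substitute:
1 = 4 − 3
1 = −7 + 2·4
1 = 2·1936 − 553·7
So 7·(-553) ≡ 1 (mod 1936), hence d ≡ -553 ≡ 1383 (mod 1936).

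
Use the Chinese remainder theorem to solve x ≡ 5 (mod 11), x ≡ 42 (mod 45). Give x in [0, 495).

357

Write x = 5 + 11·k. Then 11·k ≡ 42 − 5 ≡ 37 (mod 45).
Need 11⁻¹ mod 45. Extended Euclid on (45, 11):
45 = 4·11 + 1
11 = 11·1 + 0
Back-substitute:
1 = 45 − 4·11
11⁻¹ ≡ 41 (mod 45), so k ≡ 41·37 ≡ 32 (mod 45).
x = 5 + 11·32 = 357.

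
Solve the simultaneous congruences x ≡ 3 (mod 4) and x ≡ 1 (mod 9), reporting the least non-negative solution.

Write x = 3 + 4·k. Then 4·k ≡ 1 − 3 ≡ 7 (mod 9).
Need 4⁻¹ mod 9. Extended Euclid on (9, 4):
9 = 2·4 + 1
4 = 4·1 + 0
Back-substitute:
1 = 9 − 2·4
4⁻¹ ≡ 7 (mod 9), so k ≡ 7·7 ≡ 4 (mod 9).
x = 3 + 4·4 = 19.

19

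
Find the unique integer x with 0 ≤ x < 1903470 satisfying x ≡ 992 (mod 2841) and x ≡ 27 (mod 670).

1520927

Write x = 992 + 2841·k. Then 2841·k ≡ 27 − 992 ≡ 375 (mod 670).
Need 2841⁻¹ mod 670. Extended Euclid on (670, 161):
670 = 4×161 + 26
161 = 6×26 + 5
26 = 5×5 + 1
5 = 5×1 + 0
Back-substitute:
1 = 26 − 5·5
1 = −5·161 + 31·26
1 = 31·670 − 129·161
2841⁻¹ ≡ 541 (mod 670), so k ≡ 541·375 ≡ 535 (mod 670).
x = 992 + 2841·535 = 1520927.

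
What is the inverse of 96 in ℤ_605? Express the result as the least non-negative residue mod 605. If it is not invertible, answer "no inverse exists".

271

Extended Euclidean algorithm:
605 = 6×96 + 29
96 = 3×29 + 9
29 = 3×9 + 2
9 = 4×2 + 1
2 = 2×1 + 0
Since gcd(96, 605) = 1, back-substitute to write 1 as a combination:
1 = 9 − 4·2
1 = −4·29 + 13·9
1 = 13·96 − 43·29
1 = −43·605 + 271·96
So 96·271 ≡ 1 (mod 605).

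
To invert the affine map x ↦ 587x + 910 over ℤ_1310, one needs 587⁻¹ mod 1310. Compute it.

183

gcd(1310, 587) by repeated division:
1310 = 2×587 + 136
587 = 4×136 + 43
136 = 3×43 + 7
43 = 6×7 + 1
7 = 7×1 + 0
gcd = 1, so the inverse exists. Back-substitute:
1 = 43 − 6·7
1 = −6·136 + 19·43
1 = 19·587 − 82·136
1 = −82·1310 + 183·587
So 587·183 ≡ 1 (mod 1310).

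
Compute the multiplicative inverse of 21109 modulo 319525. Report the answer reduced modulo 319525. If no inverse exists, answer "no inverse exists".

221014

Run Euclid on (319525, 21109):
319525 = 15*21109 + 2890
21109 = 7*2890 + 879
2890 = 3*879 + 253
879 = 3*253 + 120
253 = 2*120 + 13
120 = 9*13 + 3
13 = 4*3 + 1
3 = 3*1 + 0
The gcd is 1. Working backward:
1 = 13 − 4·3
1 = −4·120 + 37·13
1 = 37·253 − 78·120
1 = −78·879 + 271·253
1 = 271·2890 − 891·879
1 = −891·21109 + 6508·2890
1 = 6508·319525 − 98511·21109
So 21109·(-98511) ≡ 1 (mod 319525), and -98511 ≡ 221014 (mod 319525).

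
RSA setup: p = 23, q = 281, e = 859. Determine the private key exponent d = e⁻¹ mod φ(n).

4819

φ(n) = (p−1)(q−1) = 22·280 = 6160.
Need d with 859·d ≡ 1 (mod 6160). Apply the extended Euclidean algorithm:
6160 = 7·859 + 147
859 = 5·147 + 124
147 = 1·124 + 23
124 = 5·23 + 9
23 = 2·9 + 5
9 = 1·5 + 4
5 = 1·4 + 1
4 = 4·1 + 0
Back-substitute:
1 = 5 − 4
1 = −9 + 2·5
1 = 2·23 − 5·9
1 = −5·124 + 27·23
1 = 27·147 − 32·124
1 = −32·859 + 187·147
1 = 187·6160 − 1341·859
So 859·(-1341) ≡ 1 (mod 6160), hence d ≡ -1341 ≡ 4819 (mod 6160).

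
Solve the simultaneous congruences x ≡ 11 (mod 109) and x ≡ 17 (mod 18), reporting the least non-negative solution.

Write x = 11 + 109·k. Then 109·k ≡ 17 − 11 ≡ 6 (mod 18).
Need 109⁻¹ mod 18. Extended Euclid on (18, 1):
18 = 18*1 + 0
109⁻¹ ≡ 1 (mod 18), so k ≡ 1·6 ≡ 6 (mod 18).
x = 11 + 109·6 = 665.

665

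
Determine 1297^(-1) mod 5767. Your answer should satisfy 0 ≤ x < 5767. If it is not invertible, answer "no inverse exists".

249

Run Euclid on (5767, 1297):
5767 = 4×1297 + 579
1297 = 2×579 + 139
579 = 4×139 + 23
139 = 6×23 + 1
23 = 23×1 + 0
gcd = 1, so the inverse exists. Back-substitute:
1 = 139 − 6·23
1 = −6·579 + 25·139
1 = 25·1297 − 56·579
1 = −56·5767 + 249·1297
So 1297·249 ≡ 1 (mod 5767).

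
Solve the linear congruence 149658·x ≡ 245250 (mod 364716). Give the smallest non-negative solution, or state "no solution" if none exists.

First find gcd(149658, 364716):
364716 = 2·149658 + 65400
149658 = 2·65400 + 18858
65400 = 3·18858 + 8826
18858 = 2·8826 + 1206
8826 = 7·1206 + 384
1206 = 3·384 + 54
384 = 7·54 + 6
54 = 9·6 + 0
gcd = 6 and 6 | 245250, so solutions exist. Divide through by 6: 24943x ≡ 40875 (mod 60786).
Now find 24943⁻¹ mod 60786:
60786 = 2×24943 + 10900
24943 = 2×10900 + 3143
10900 = 3×3143 + 1471
3143 = 2×1471 + 201
1471 = 7×201 + 64
201 = 3×64 + 9
64 = 7×9 + 1
9 = 9×1 + 0
Back-substitute:
1 = 64 − 7·9
1 = −7·201 + 22·64
1 = 22·1471 − 161·201
1 = −161·3143 + 344·1471
1 = 344·10900 − 1193·3143
1 = −1193·24943 + 2730·10900
1 = 2730·60786 − 6653·24943
So 24943·(-6653) ≡ 1 (mod 60786), i.e. 24943⁻¹ ≡ 54133.
Then x ≡ 54133·40875 ≡ 15189 (mod 60786); the smallest non-negative solution is x = 15189.

15189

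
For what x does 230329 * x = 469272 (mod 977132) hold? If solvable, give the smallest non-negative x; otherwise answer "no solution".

148840

First find gcd(230329, 977132):
977132 = 4·230329 + 55816
230329 = 4·55816 + 7065
55816 = 7·7065 + 6361
7065 = 1·6361 + 704
6361 = 9·704 + 25
704 = 28·25 + 4
25 = 6·4 + 1
4 = 4·1 + 0
gcd = 1, so a unique solution mod 977132 exists.
Back-substitute for the Bézout coefficients:
1 = 25 − 6·4
1 = −6·704 + 169·25
1 = 169·6361 − 1527·704
1 = −1527·7065 + 1696·6361
1 = 1696·55816 − 13399·7065
1 = −13399·230329 + 55292·55816
1 = 55292·977132 − 234567·230329
So 230329·(-234567) ≡ 1 (mod 977132), giving 230329⁻¹ ≡ 742565.
x ≡ 230329⁻¹·469272 ≡ 742565·469272 ≡ 148840 (mod 977132).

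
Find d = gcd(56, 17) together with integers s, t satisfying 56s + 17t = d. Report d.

1

Apply Euclid's algorithm to 56 and 17:
56 = 3*17 + 5
17 = 3*5 + 2
5 = 2*2 + 1
2 = 2*1 + 0
gcd(56, 17) = 1.
Back-substituting:
1 = 5 − 2·2
1 = −2·17 + 7·5
1 = 7·56 − 23·17
So 1 = (7)·56 + (-23)·17.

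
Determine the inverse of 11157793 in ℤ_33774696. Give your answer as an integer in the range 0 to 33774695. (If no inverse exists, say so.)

3737425

gcd(33774696, 11157793) by repeated division:
33774696 = 3×11157793 + 301317
11157793 = 37×301317 + 9064
301317 = 33×9064 + 2205
9064 = 4×2205 + 244
2205 = 9×244 + 9
244 = 27×9 + 1
9 = 9×1 + 0
gcd = 1, so the inverse exists. Back-substitute:
1 = 244 − 27·9
1 = −27·2205 + 244·244
1 = 244·9064 − 1003·2205
1 = −1003·301317 + 33343·9064
1 = 33343·11157793 − 1234694·301317
1 = −1234694·33774696 + 3737425·11157793
So 11157793·3737425 ≡ 1 (mod 33774696).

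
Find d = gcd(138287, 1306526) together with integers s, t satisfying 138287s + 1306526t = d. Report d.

1

Apply Euclid's algorithm to 1306526 and 138287:
1306526 = 9*138287 + 61943
138287 = 2*61943 + 14401
61943 = 4*14401 + 4339
14401 = 3*4339 + 1384
4339 = 3*1384 + 187
1384 = 7*187 + 75
187 = 2*75 + 37
75 = 2*37 + 1
37 = 37*1 + 0
gcd(138287, 1306526) = 1.
Back-substituting:
1 = 75 − 2·37
1 = −2·187 + 5·75
1 = 5·1384 − 37·187
1 = −37·4339 + 116·1384
1 = 116·14401 − 385·4339
1 = −385·61943 + 1656·14401
1 = 1656·138287 − 3697·61943
1 = −3697·1306526 + 34929·138287
So 1 = (-3697)·1306526 + (34929)·138287.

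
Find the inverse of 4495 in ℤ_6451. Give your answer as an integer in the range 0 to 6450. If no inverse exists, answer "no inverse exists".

1527

Extended Euclidean algorithm:
6451 = 1×4495 + 1956
4495 = 2×1956 + 583
1956 = 3×583 + 207
583 = 2×207 + 169
207 = 1×169 + 38
169 = 4×38 + 17
38 = 2×17 + 4
17 = 4×4 + 1
4 = 4×1 + 0
Since gcd(4495, 6451) = 1, back-substitute to write 1 as a combination:
1 = 17 − 4·4
1 = −4·38 + 9·17
1 = 9·169 − 40·38
1 = −40·207 + 49·169
1 = 49·583 − 138·207
1 = −138·1956 + 463·583
1 = 463·4495 − 1064·1956
1 = −1064·6451 + 1527·4495
So 4495·1527 ≡ 1 (mod 6451).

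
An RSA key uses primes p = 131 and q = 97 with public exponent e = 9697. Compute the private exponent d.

12193

φ(n) = (p−1)(q−1) = 130·96 = 12480.
Need d with 9697·d ≡ 1 (mod 12480). Apply the extended Euclidean algorithm:
12480 = 1·9697 + 2783
9697 = 3·2783 + 1348
2783 = 2·1348 + 87
1348 = 15·87 + 43
87 = 2·43 + 1
43 = 43·1 + 0
Back-substitute:
1 = 87 − 2·43
1 = −2·1348 + 31·87
1 = 31·2783 − 64·1348
1 = −64·9697 + 223·2783
1 = 223·12480 − 287·9697
So 9697·(-287) ≡ 1 (mod 12480), hence d ≡ -287 ≡ 12193 (mod 12480).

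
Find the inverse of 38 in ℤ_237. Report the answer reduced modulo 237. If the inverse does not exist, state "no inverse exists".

131

Extended Euclidean algorithm:
237 = 6×38 + 9
38 = 4×9 + 2
9 = 4×2 + 1
2 = 2×1 + 0
The gcd is 1. Working backward:
1 = 9 − 4·2
1 = −4·38 + 17·9
1 = 17·237 − 106·38
So 38·(-106) ≡ 1 (mod 237), and -106 ≡ 131 (mod 237).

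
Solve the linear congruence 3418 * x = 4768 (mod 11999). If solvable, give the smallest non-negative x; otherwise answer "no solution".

8869

First find gcd(3418, 11999):
11999 = 3·3418 + 1745
3418 = 1·1745 + 1673
1745 = 1·1673 + 72
1673 = 23·72 + 17
72 = 4·17 + 4
17 = 4·4 + 1
4 = 4·1 + 0
gcd = 1, so a unique solution mod 11999 exists.
Back-substitute for the Bézout coefficients:
1 = 17 − 4·4
1 = −4·72 + 17·17
1 = 17·1673 − 395·72
1 = −395·1745 + 412·1673
1 = 412·3418 − 807·1745
1 = −807·11999 + 2833·3418
So 3418·(2833) ≡ 1 (mod 11999), giving 3418⁻¹ ≡ 2833.
x ≡ 3418⁻¹·4768 ≡ 2833·4768 ≡ 8869 (mod 11999).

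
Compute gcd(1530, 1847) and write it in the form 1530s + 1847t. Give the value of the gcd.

1

Apply Euclid's algorithm to 1847 and 1530:
1847 = 1×1530 + 317
1530 = 4×317 + 262
317 = 1×262 + 55
262 = 4×55 + 42
55 = 1×42 + 13
42 = 3×13 + 3
13 = 4×3 + 1
3 = 3×1 + 0
gcd(1530, 1847) = 1.
Express as a combination:
1 = 13 − 4·3
1 = −4·42 + 13·13
1 = 13·55 − 17·42
1 = −17·262 + 81·55
1 = 81·317 − 98·262
1 = −98·1530 + 473·317
1 = 473·1847 − 571·1530
So 1 = (473)·1847 + (-571)·1530.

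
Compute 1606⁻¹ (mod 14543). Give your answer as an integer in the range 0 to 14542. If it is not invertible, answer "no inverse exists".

10948

Run Euclid on (14543, 1606):
14543 = 9×1606 + 89
1606 = 18×89 + 4
89 = 22×4 + 1
4 = 4×1 + 0
gcd = 1, so the inverse exists. Back-substitute:
1 = 89 − 22·4
1 = −22·1606 + 397·89
1 = 397·14543 − 3595·1606
Hence 1606⁻¹ ≡ -3595 ≡ 10948 (mod 14543).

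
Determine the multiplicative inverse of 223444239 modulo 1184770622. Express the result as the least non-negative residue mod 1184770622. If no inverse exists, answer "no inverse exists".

Run Euclid on (1184770622, 223444239):
1184770622 = 5×223444239 + 67549427
223444239 = 3×67549427 + 20795958
67549427 = 3×20795958 + 5161553
20795958 = 4×5161553 + 149746
5161553 = 34×149746 + 70189
149746 = 2×70189 + 9368
70189 = 7×9368 + 4613
9368 = 2×4613 + 142
4613 = 32×142 + 69
142 = 2×69 + 4
69 = 17×4 + 1
4 = 4×1 + 0
The gcd is 1. Working backward:
1 = 69 − 17·4
1 = −17·142 + 35·69
1 = 35·4613 − 1137·142
1 = −1137·9368 + 2309·4613
1 = 2309·70189 − 17300·9368
1 = −17300·149746 + 36909·70189
1 = 36909·5161553 − 1272206·149746
1 = −1272206·20795958 + 5125733·5161553
1 = 5125733·67549427 − 16649405·20795958
1 = −16649405·223444239 + 55073948·67549427
1 = 55073948·1184770622 − 292019145·223444239
Hence 223444239⁻¹ ≡ -292019145 ≡ 892751477 (mod 1184770622).

892751477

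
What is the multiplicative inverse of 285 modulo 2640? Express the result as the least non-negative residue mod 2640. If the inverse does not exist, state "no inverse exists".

no inverse exists

Euclidean algorithm on 2640, 285:
2640 = 9·285 + 75
285 = 3·75 + 60
75 = 1·60 + 15
60 = 4·15 + 0
The gcd is 15, not 1, hence no inverse exists.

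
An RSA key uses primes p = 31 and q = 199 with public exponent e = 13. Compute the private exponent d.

φ(n) = (p−1)(q−1) = 30·198 = 5940.
Need d with 13·d ≡ 1 (mod 5940). Apply the extended Euclidean algorithm:
5940 = 456·13 + 12
13 = 1·12 + 1
12 = 12·1 + 0
Back-substitute:
1 = 13 − 12
1 = −5940 + 457·13
So 13·457 ≡ 1 (mod 5940), hence d = 457.

457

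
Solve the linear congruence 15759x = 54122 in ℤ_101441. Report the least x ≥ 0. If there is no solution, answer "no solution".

15890

First find gcd(15759, 101441):
101441 = 6·15759 + 6887
15759 = 2·6887 + 1985
6887 = 3·1985 + 932
1985 = 2·932 + 121
932 = 7·121 + 85
121 = 1·85 + 36
85 = 2·36 + 13
36 = 2·13 + 10
13 = 1·10 + 3
10 = 3·3 + 1
3 = 3·1 + 0
gcd = 1, so a unique solution mod 101441 exists.
Back-substitute for the Bézout coefficients:
1 = 10 − 3·3
1 = −3·13 + 4·10
1 = 4·36 − 11·13
1 = −11·85 + 26·36
1 = 26·121 − 37·85
1 = −37·932 + 285·121
1 = 285·1985 − 607·932
1 = −607·6887 + 2106·1985
1 = 2106·15759 − 4819·6887
1 = −4819·101441 + 31020·15759
So 15759·(31020) ≡ 1 (mod 101441), giving 15759⁻¹ ≡ 31020.
x ≡ 15759⁻¹·54122 ≡ 31020·54122 ≡ 15890 (mod 101441).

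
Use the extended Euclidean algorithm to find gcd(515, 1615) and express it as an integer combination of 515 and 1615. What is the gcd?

Apply Euclid's algorithm to 1615 and 515:
1615 = 3*515 + 70
515 = 7*70 + 25
70 = 2*25 + 20
25 = 1*20 + 5
20 = 4*5 + 0
gcd(515, 1615) = 5.
Back-substituting:
5 = 25 − 20
5 = −70 + 3·25
5 = 3·515 − 22·70
5 = −22·1615 + 69·515
So 5 = (-22)·1615 + (69)·515.

5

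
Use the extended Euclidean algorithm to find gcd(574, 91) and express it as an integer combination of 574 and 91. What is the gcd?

7

Repeated division:
574 = 6·91 + 28
91 = 3·28 + 7
28 = 4·7 + 0
gcd(574, 91) = 7.
Working backward:
7 = 91 − 3·28
7 = −3·574 + 19·91
So 7 = (-3)·574 + (19)·91.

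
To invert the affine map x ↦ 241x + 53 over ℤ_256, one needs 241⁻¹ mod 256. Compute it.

Run Euclid on (256, 241):
256 = 1*241 + 15
241 = 16*15 + 1
15 = 15*1 + 0
The gcd is 1. Working backward:
1 = 241 − 16·15
1 = −16·256 + 17·241
So 241·17 ≡ 1 (mod 256).

17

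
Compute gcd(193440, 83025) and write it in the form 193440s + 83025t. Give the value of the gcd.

Repeated division:
193440 = 2·83025 + 27390
83025 = 3·27390 + 855
27390 = 32·855 + 30
855 = 28·30 + 15
30 = 2·15 + 0
gcd(193440, 83025) = 15.
Working backward:
15 = 855 − 28·30
15 = −28·27390 + 897·855
15 = 897·83025 − 2719·27390
15 = −2719·193440 + 6335·83025
So 15 = (-2719)·193440 + (6335)·83025.

15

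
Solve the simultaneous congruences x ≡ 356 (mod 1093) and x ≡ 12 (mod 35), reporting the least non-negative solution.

29867

Write x = 356 + 1093·k. Then 1093·k ≡ 12 − 356 ≡ 6 (mod 35).
Need 1093⁻¹ mod 35. Extended Euclid on (35, 8):
35 = 4*8 + 3
8 = 2*3 + 2
3 = 1*2 + 1
2 = 2*1 + 0
Back-substitute:
1 = 3 − 2
1 = −8 + 3·3
1 = 3·35 − 13·8
1093⁻¹ ≡ 22 (mod 35), so k ≡ 22·6 ≡ 27 (mod 35).
x = 356 + 1093·27 = 29867.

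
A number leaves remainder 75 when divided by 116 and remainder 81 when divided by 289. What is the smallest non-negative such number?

Write x = 75 + 116·k. Then 116·k ≡ 81 − 75 ≡ 6 (mod 289).
Need 116⁻¹ mod 289. Extended Euclid on (289, 116):
289 = 2·116 + 57
116 = 2·57 + 2
57 = 28·2 + 1
2 = 2·1 + 0
Back-substitute:
1 = 57 − 28·2
1 = −28·116 + 57·57
1 = 57·289 − 142·116
116⁻¹ ≡ 147 (mod 289), so k ≡ 147·6 ≡ 15 (mod 289).
x = 75 + 116·15 = 1815.

1815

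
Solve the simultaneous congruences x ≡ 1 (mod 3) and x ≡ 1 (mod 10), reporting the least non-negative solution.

1

Write x = 1 + 3·k. Then 3·k ≡ 1 − 1 ≡ 0 (mod 10).
Need 3⁻¹ mod 10. Extended Euclid on (10, 3):
10 = 3×3 + 1
3 = 3×1 + 0
Back-substitute:
1 = 10 − 3·3
3⁻¹ ≡ 7 (mod 10), so k ≡ 7·0 ≡ 0 (mod 10).
x = 1 + 3·0 = 1.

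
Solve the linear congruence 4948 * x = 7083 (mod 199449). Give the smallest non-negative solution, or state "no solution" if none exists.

92430

First find gcd(4948, 199449):
199449 = 40·4948 + 1529
4948 = 3·1529 + 361
1529 = 4·361 + 85
361 = 4·85 + 21
85 = 4·21 + 1
21 = 21·1 + 0
gcd = 1, so a unique solution mod 199449 exists.
Back-substitute for the Bézout coefficients:
1 = 85 − 4·21
1 = −4·361 + 17·85
1 = 17·1529 − 72·361
1 = −72·4948 + 233·1529
1 = 233·199449 − 9392·4948
So 4948·(-9392) ≡ 1 (mod 199449), giving 4948⁻¹ ≡ 190057.
x ≡ 4948⁻¹·7083 ≡ 190057·7083 ≡ 92430 (mod 199449).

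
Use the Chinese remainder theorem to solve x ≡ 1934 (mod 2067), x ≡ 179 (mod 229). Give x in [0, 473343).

107351

Write x = 1934 + 2067·k. Then 2067·k ≡ 179 − 1934 ≡ 77 (mod 229).
Need 2067⁻¹ mod 229. Extended Euclid on (229, 6):
229 = 38·6 + 1
6 = 6·1 + 0
Back-substitute:
1 = 229 − 38·6
2067⁻¹ ≡ 191 (mod 229), so k ≡ 191·77 ≡ 51 (mod 229).
x = 1934 + 2067·51 = 107351.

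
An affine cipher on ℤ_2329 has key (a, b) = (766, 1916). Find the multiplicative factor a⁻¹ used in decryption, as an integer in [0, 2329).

1803

Extended Euclidean algorithm:
2329 = 3×766 + 31
766 = 24×31 + 22
31 = 1×22 + 9
22 = 2×9 + 4
9 = 2×4 + 1
4 = 4×1 + 0
Since gcd(766, 2329) = 1, back-substitute to write 1 as a combination:
1 = 9 − 2·4
1 = −2·22 + 5·9
1 = 5·31 − 7·22
1 = −7·766 + 173·31
1 = 173·2329 − 526·766
Hence 766⁻¹ ≡ -526 ≡ 1803 (mod 2329).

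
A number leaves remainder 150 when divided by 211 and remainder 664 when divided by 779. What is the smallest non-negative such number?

110503

Write x = 150 + 211·k. Then 211·k ≡ 664 − 150 ≡ 514 (mod 779).
Need 211⁻¹ mod 779. Extended Euclid on (779, 211):
779 = 3*211 + 146
211 = 1*146 + 65
146 = 2*65 + 16
65 = 4*16 + 1
16 = 16*1 + 0
Back-substitute:
1 = 65 − 4·16
1 = −4·146 + 9·65
1 = 9·211 − 13·146
1 = −13·779 + 48·211
211⁻¹ ≡ 48 (mod 779), so k ≡ 48·514 ≡ 523 (mod 779).
x = 150 + 211·523 = 110503.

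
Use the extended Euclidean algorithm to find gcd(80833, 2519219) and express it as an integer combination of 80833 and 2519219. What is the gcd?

1

Apply Euclid's algorithm to 2519219 and 80833:
2519219 = 31×80833 + 13396
80833 = 6×13396 + 457
13396 = 29×457 + 143
457 = 3×143 + 28
143 = 5×28 + 3
28 = 9×3 + 1
3 = 3×1 + 0
gcd(80833, 2519219) = 1.
Express as a combination:
1 = 28 − 9·3
1 = −9·143 + 46·28
1 = 46·457 − 147·143
1 = −147·13396 + 4309·457
1 = 4309·80833 − 26001·13396
1 = −26001·2519219 + 810340·80833
So 1 = (-26001)·2519219 + (810340)·80833.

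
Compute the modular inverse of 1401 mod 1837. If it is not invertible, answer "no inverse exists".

Extended Euclidean algorithm:
1837 = 1*1401 + 436
1401 = 3*436 + 93
436 = 4*93 + 64
93 = 1*64 + 29
64 = 2*29 + 6
29 = 4*6 + 5
6 = 1*5 + 1
5 = 5*1 + 0
gcd = 1, so the inverse exists. Back-substitute:
1 = 6 − 5
1 = −29 + 5·6
1 = 5·64 − 11·29
1 = −11·93 + 16·64
1 = 16·436 − 75·93
1 = −75·1401 + 241·436
1 = 241·1837 − 316·1401
So 1401·(-316) ≡ 1 (mod 1837), and -316 ≡ 1521 (mod 1837).

1521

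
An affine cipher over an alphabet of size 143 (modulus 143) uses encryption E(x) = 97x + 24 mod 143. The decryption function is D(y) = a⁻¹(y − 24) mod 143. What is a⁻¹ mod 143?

115

Extended Euclidean algorithm:
143 = 1·97 + 46
97 = 2·46 + 5
46 = 9·5 + 1
5 = 5·1 + 0
Since gcd(97, 143) = 1, back-substitute to write 1 as a combination:
1 = 46 − 9·5
1 = −9·97 + 19·46
1 = 19·143 − 28·97
Hence 97⁻¹ ≡ -28 ≡ 115 (mod 143).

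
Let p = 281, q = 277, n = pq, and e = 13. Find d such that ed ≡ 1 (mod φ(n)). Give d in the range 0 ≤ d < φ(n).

47557

φ(n) = (p−1)(q−1) = 280·276 = 77280.
Need d with 13·d ≡ 1 (mod 77280). Apply the extended Euclidean algorithm:
77280 = 5944·13 + 8
13 = 1·8 + 5
8 = 1·5 + 3
5 = 1·3 + 2
3 = 1·2 + 1
2 = 2·1 + 0
Back-substitute:
1 = 3 − 2
1 = −5 + 2·3
1 = 2·8 − 3·5
1 = −3·13 + 5·8
1 = 5·77280 − 29723·13
So 13·(-29723) ≡ 1 (mod 77280), hence d ≡ -29723 ≡ 47557 (mod 77280).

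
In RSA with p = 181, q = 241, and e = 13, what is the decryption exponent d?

φ(n) = (p−1)(q−1) = 180·240 = 43200.
Need d with 13·d ≡ 1 (mod 43200). Apply the extended Euclidean algorithm:
43200 = 3323*13 + 1
13 = 13*1 + 0
Back-substitute:
1 = 43200 − 3323·13
So 13·(-3323) ≡ 1 (mod 43200), hence d ≡ -3323 ≡ 39877 (mod 43200).

39877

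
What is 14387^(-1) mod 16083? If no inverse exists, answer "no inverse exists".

6932

Apply the Euclidean algorithm to 16083 and 14387:
16083 = 1*14387 + 1696
14387 = 8*1696 + 819
1696 = 2*819 + 58
819 = 14*58 + 7
58 = 8*7 + 2
7 = 3*2 + 1
2 = 2*1 + 0
Since gcd(14387, 16083) = 1, back-substitute to write 1 as a combination:
1 = 7 − 3·2
1 = −3·58 + 25·7
1 = 25·819 − 353·58
1 = −353·1696 + 731·819
1 = 731·14387 − 6201·1696
1 = −6201·16083 + 6932·14387
So 14387·6932 ≡ 1 (mod 16083).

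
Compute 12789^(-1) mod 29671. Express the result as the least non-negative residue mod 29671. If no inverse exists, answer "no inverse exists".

20537

gcd(29671, 12789) by repeated division:
29671 = 2*12789 + 4093
12789 = 3*4093 + 510
4093 = 8*510 + 13
510 = 39*13 + 3
13 = 4*3 + 1
3 = 3*1 + 0
gcd = 1, so the inverse exists. Back-substitute:
1 = 13 − 4·3
1 = −4·510 + 157·13
1 = 157·4093 − 1260·510
1 = −1260·12789 + 3937·4093
1 = 3937·29671 − 9134·12789
Hence 12789⁻¹ ≡ -9134 ≡ 20537 (mod 29671).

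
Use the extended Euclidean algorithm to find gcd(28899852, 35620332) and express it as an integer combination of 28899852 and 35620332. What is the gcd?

Apply Euclid's algorithm to 35620332 and 28899852:
35620332 = 1*28899852 + 6720480
28899852 = 4*6720480 + 2017932
6720480 = 3*2017932 + 666684
2017932 = 3*666684 + 17880
666684 = 37*17880 + 5124
17880 = 3*5124 + 2508
5124 = 2*2508 + 108
2508 = 23*108 + 24
108 = 4*24 + 12
24 = 2*12 + 0
gcd(28899852, 35620332) = 12.
Working backward:
12 = 108 − 4·24
12 = −4·2508 + 93·108
12 = 93·5124 − 190·2508
12 = −190·17880 + 663·5124
12 = 663·666684 − 24721·17880
12 = −24721·2017932 + 74826·666684
12 = 74826·6720480 − 249199·2017932
12 = −249199·28899852 + 1071622·6720480
12 = 1071622·35620332 − 1320821·28899852
So 12 = (1071622)·35620332 + (-1320821)·28899852.

12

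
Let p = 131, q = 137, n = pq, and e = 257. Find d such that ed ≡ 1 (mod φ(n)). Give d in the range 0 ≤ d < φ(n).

6673

φ(n) = (p−1)(q−1) = 130·136 = 17680.
Need d with 257·d ≡ 1 (mod 17680). Apply the extended Euclidean algorithm:
17680 = 68×257 + 204
257 = 1×204 + 53
204 = 3×53 + 45
53 = 1×45 + 8
45 = 5×8 + 5
8 = 1×5 + 3
5 = 1×3 + 2
3 = 1×2 + 1
2 = 2×1 + 0
Back-substitute:
1 = 3 − 2
1 = −5 + 2·3
1 = 2·8 − 3·5
1 = −3·45 + 17·8
1 = 17·53 − 20·45
1 = −20·204 + 77·53
1 = 77·257 − 97·204
1 = −97·17680 + 6673·257
So 257·6673 ≡ 1 (mod 17680), hence d = 6673.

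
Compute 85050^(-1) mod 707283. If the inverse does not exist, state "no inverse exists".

Euclidean algorithm on 707283, 85050:
707283 = 8*85050 + 26883
85050 = 3*26883 + 4401
26883 = 6*4401 + 477
4401 = 9*477 + 108
477 = 4*108 + 45
108 = 2*45 + 18
45 = 2*18 + 9
18 = 2*9 + 0
The gcd is 9, not 1, hence no inverse exists.

no inverse exists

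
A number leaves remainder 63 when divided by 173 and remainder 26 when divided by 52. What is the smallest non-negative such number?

Write x = 63 + 173·k. Then 173·k ≡ 26 − 63 ≡ 15 (mod 52).
Need 173⁻¹ mod 52. Extended Euclid on (52, 17):
52 = 3×17 + 1
17 = 17×1 + 0
Back-substitute:
1 = 52 − 3·17
173⁻¹ ≡ 49 (mod 52), so k ≡ 49·15 ≡ 7 (mod 52).
x = 63 + 173·7 = 1274.

1274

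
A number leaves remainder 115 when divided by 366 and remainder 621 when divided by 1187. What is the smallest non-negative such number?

Write x = 115 + 366·k. Then 366·k ≡ 621 − 115 ≡ 506 (mod 1187).
Need 366⁻¹ mod 1187. Extended Euclid on (1187, 366):
1187 = 3*366 + 89
366 = 4*89 + 10
89 = 8*10 + 9
10 = 1*9 + 1
9 = 9*1 + 0
Back-substitute:
1 = 10 − 9
1 = −89 + 9·10
1 = 9·366 − 37·89
1 = −37·1187 + 120·366
366⁻¹ ≡ 120 (mod 1187), so k ≡ 120·506 ≡ 183 (mod 1187).
x = 115 + 366·183 = 67093.

67093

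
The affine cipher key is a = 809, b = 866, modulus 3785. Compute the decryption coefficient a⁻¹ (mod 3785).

3654

Apply the Euclidean algorithm to 3785 and 809:
3785 = 4·809 + 549
809 = 1·549 + 260
549 = 2·260 + 29
260 = 8·29 + 28
29 = 1·28 + 1
28 = 28·1 + 0
Since gcd(809, 3785) = 1, back-substitute to write 1 as a combination:
1 = 29 − 28
1 = −260 + 9·29
1 = 9·549 − 19·260
1 = −19·809 + 28·549
1 = 28·3785 − 131·809
Hence 809⁻¹ ≡ -131 ≡ 3654 (mod 3785).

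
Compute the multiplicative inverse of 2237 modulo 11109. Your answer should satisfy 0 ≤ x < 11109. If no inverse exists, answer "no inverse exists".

3362

Apply the Euclidean algorithm to 11109 and 2237:
11109 = 4·2237 + 2161
2237 = 1·2161 + 76
2161 = 28·76 + 33
76 = 2·33 + 10
33 = 3·10 + 3
10 = 3·3 + 1
3 = 3·1 + 0
gcd = 1, so the inverse exists. Back-substitute:
1 = 10 − 3·3
1 = −3·33 + 10·10
1 = 10·76 − 23·33
1 = −23·2161 + 654·76
1 = 654·2237 − 677·2161
1 = −677·11109 + 3362·2237
So 2237·3362 ≡ 1 (mod 11109).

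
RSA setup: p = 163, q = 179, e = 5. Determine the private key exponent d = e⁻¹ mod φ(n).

φ(n) = (p−1)(q−1) = 162·178 = 28836.
Need d with 5·d ≡ 1 (mod 28836). Apply the extended Euclidean algorithm:
28836 = 5767×5 + 1
5 = 5×1 + 0
Back-substitute:
1 = 28836 − 5767·5
So 5·(-5767) ≡ 1 (mod 28836), hence d ≡ -5767 ≡ 23069 (mod 28836).

23069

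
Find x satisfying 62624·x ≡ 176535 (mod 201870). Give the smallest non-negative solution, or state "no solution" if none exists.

no solution

gcd(62624, 201870):
201870 = 3*62624 + 13998
62624 = 4*13998 + 6632
13998 = 2*6632 + 734
6632 = 9*734 + 26
734 = 28*26 + 6
26 = 4*6 + 2
6 = 3*2 + 0
gcd = 2, but 2 ∤ 176535, so the congruence has no solution.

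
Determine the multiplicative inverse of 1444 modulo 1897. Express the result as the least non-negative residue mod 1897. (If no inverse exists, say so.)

Apply the Euclidean algorithm to 1897 and 1444:
1897 = 1*1444 + 453
1444 = 3*453 + 85
453 = 5*85 + 28
85 = 3*28 + 1
28 = 28*1 + 0
The gcd is 1. Working backward:
1 = 85 − 3·28
1 = −3·453 + 16·85
1 = 16·1444 − 51·453
1 = −51·1897 + 67·1444
So 1444·67 ≡ 1 (mod 1897).

67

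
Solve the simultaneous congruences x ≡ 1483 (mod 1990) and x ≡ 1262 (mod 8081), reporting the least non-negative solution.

4534703

Write x = 1483 + 1990·k. Then 1990·k ≡ 1262 − 1483 ≡ 7860 (mod 8081).
Need 1990⁻¹ mod 8081. Extended Euclid on (8081, 1990):
8081 = 4*1990 + 121
1990 = 16*121 + 54
121 = 2*54 + 13
54 = 4*13 + 2
13 = 6*2 + 1
2 = 2*1 + 0
Back-substitute:
1 = 13 − 6·2
1 = −6·54 + 25·13
1 = 25·121 − 56·54
1 = −56·1990 + 921·121
1 = 921·8081 − 3740·1990
1990⁻¹ ≡ 4341 (mod 8081), so k ≡ 4341·7860 ≡ 2278 (mod 8081).
x = 1483 + 1990·2278 = 4534703.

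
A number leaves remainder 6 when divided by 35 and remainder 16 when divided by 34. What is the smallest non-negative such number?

Write x = 6 + 35·k. Then 35·k ≡ 16 − 6 ≡ 10 (mod 34).
Need 35⁻¹ mod 34. Extended Euclid on (34, 1):
34 = 34·1 + 0
35⁻¹ ≡ 1 (mod 34), so k ≡ 1·10 ≡ 10 (mod 34).
x = 6 + 35·10 = 356.

356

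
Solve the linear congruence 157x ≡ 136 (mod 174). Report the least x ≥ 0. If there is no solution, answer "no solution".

166

First find gcd(157, 174):
174 = 1*157 + 17
157 = 9*17 + 4
17 = 4*4 + 1
4 = 4*1 + 0
gcd = 1, so a unique solution mod 174 exists.
Back-substitute for the Bézout coefficients:
1 = 17 − 4·4
1 = −4·157 + 37·17
1 = 37·174 − 41·157
So 157·(-41) ≡ 1 (mod 174), giving 157⁻¹ ≡ 133.
x ≡ 157⁻¹·136 ≡ 133·136 ≡ 166 (mod 174).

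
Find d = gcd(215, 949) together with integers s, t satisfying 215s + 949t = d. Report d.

Repeated division:
949 = 4×215 + 89
215 = 2×89 + 37
89 = 2×37 + 15
37 = 2×15 + 7
15 = 2×7 + 1
7 = 7×1 + 0
gcd(215, 949) = 1.
Express as a combination:
1 = 15 − 2·7
1 = −2·37 + 5·15
1 = 5·89 − 12·37
1 = −12·215 + 29·89
1 = 29·949 − 128·215
So 1 = (29)·949 + (-128)·215.

1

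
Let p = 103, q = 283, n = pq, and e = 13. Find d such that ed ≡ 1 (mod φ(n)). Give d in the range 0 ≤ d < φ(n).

φ(n) = (p−1)(q−1) = 102·282 = 28764.
Need d with 13·d ≡ 1 (mod 28764). Apply the extended Euclidean algorithm:
28764 = 2212*13 + 8
13 = 1*8 + 5
8 = 1*5 + 3
5 = 1*3 + 2
3 = 1*2 + 1
2 = 2*1 + 0
Back-substitute:
1 = 3 − 2
1 = −5 + 2·3
1 = 2·8 − 3·5
1 = −3·13 + 5·8
1 = 5·28764 − 11063·13
So 13·(-11063) ≡ 1 (mod 28764), hence d ≡ -11063 ≡ 17701 (mod 28764).

17701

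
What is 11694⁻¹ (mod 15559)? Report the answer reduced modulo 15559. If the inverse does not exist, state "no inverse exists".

11630

Apply the Euclidean algorithm to 15559 and 11694:
15559 = 1×11694 + 3865
11694 = 3×3865 + 99
3865 = 39×99 + 4
99 = 24×4 + 3
4 = 1×3 + 1
3 = 3×1 + 0
gcd = 1, so the inverse exists. Back-substitute:
1 = 4 − 3
1 = −99 + 25·4
1 = 25·3865 − 976·99
1 = −976·11694 + 2953·3865
1 = 2953·15559 − 3929·11694
So 11694·(-3929) ≡ 1 (mod 15559), and -3929 ≡ 11630 (mod 15559).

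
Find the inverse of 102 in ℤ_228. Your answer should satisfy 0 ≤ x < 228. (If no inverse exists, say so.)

no inverse exists

Euclidean algorithm on 228, 102:
228 = 2*102 + 24
102 = 4*24 + 6
24 = 4*6 + 0
Since gcd = 6 > 1, 102 is not a unit mod 228.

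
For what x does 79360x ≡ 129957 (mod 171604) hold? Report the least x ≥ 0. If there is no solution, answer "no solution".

no solution

gcd(79360, 171604):
171604 = 2×79360 + 12884
79360 = 6×12884 + 2056
12884 = 6×2056 + 548
2056 = 3×548 + 412
548 = 1×412 + 136
412 = 3×136 + 4
136 = 34×4 + 0
gcd = 4, but 4 ∤ 129957, so the congruence has no solution.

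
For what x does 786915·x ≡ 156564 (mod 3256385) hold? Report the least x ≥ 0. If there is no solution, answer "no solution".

gcd(786915, 3256385):
3256385 = 4×786915 + 108725
786915 = 7×108725 + 25840
108725 = 4×25840 + 5365
25840 = 4×5365 + 4380
5365 = 1×4380 + 985
4380 = 4×985 + 440
985 = 2×440 + 105
440 = 4×105 + 20
105 = 5×20 + 5
20 = 4×5 + 0
gcd = 5, but 5 ∤ 156564, so the congruence has no solution.

no solution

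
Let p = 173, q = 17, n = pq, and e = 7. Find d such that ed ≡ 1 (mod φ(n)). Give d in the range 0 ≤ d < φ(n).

2359

φ(n) = (p−1)(q−1) = 172·16 = 2752.
Need d with 7·d ≡ 1 (mod 2752). Apply the extended Euclidean algorithm:
2752 = 393*7 + 1
7 = 7*1 + 0
Back-substitute:
1 = 2752 − 393·7
So 7·(-393) ≡ 1 (mod 2752), hence d ≡ -393 ≡ 2359 (mod 2752).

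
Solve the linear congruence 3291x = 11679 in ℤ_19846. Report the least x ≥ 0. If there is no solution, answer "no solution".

12993

First find gcd(3291, 19846):
19846 = 6×3291 + 100
3291 = 32×100 + 91
100 = 1×91 + 9
91 = 10×9 + 1
9 = 9×1 + 0
gcd = 1, so a unique solution mod 19846 exists.
Back-substitute for the Bézout coefficients:
1 = 91 − 10·9
1 = −10·100 + 11·91
1 = 11·3291 − 362·100
1 = −362·19846 + 2183·3291
So 3291·(2183) ≡ 1 (mod 19846), giving 3291⁻¹ ≡ 2183.
x ≡ 3291⁻¹·11679 ≡ 2183·11679 ≡ 12993 (mod 19846).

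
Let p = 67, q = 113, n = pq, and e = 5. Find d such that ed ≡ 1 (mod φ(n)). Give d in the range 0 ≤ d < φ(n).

φ(n) = (p−1)(q−1) = 66·112 = 7392.
Need d with 5·d ≡ 1 (mod 7392). Apply the extended Euclidean algorithm:
7392 = 1478×5 + 2
5 = 2×2 + 1
2 = 2×1 + 0
Back-substitute:
1 = 5 − 2·2
1 = −2·7392 + 2957·5
So 5·2957 ≡ 1 (mod 7392), hence d = 2957.

2957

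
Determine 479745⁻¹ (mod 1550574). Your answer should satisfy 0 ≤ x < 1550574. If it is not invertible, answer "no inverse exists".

no inverse exists

Euclidean algorithm on 1550574, 479745:
1550574 = 3·479745 + 111339
479745 = 4·111339 + 34389
111339 = 3·34389 + 8172
34389 = 4·8172 + 1701
8172 = 4·1701 + 1368
1701 = 1·1368 + 333
1368 = 4·333 + 36
333 = 9·36 + 9
36 = 4·9 + 0
Since gcd = 9 > 1, 479745 is not a unit mod 1550574.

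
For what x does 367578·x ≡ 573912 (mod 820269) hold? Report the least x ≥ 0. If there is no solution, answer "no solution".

6964

First find gcd(367578, 820269):
820269 = 2×367578 + 85113
367578 = 4×85113 + 27126
85113 = 3×27126 + 3735
27126 = 7×3735 + 981
3735 = 3×981 + 792
981 = 1×792 + 189
792 = 4×189 + 36
189 = 5×36 + 9
36 = 4×9 + 0
gcd = 9 and 9 | 573912, so solutions exist. Divide through by 9: 40842x ≡ 63768 (mod 91141).
Now find 40842⁻¹ mod 91141:
91141 = 2×40842 + 9457
40842 = 4×9457 + 3014
9457 = 3×3014 + 415
3014 = 7×415 + 109
415 = 3×109 + 88
109 = 1×88 + 21
88 = 4×21 + 4
21 = 5×4 + 1
4 = 4×1 + 0
Back-substitute:
1 = 21 − 5·4
1 = −5·88 + 21·21
1 = 21·109 − 26·88
1 = −26·415 + 99·109
1 = 99·3014 − 719·415
1 = −719·9457 + 2256·3014
1 = 2256·40842 − 9743·9457
1 = −9743·91141 + 21742·40842
So 40842⁻¹ ≡ 21742 (mod 91141).
Then x ≡ 21742·63768 ≡ 6964 (mod 91141); the smallest non-negative solution is x = 6964.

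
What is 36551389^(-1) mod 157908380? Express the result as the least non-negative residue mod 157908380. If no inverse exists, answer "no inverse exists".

no inverse exists

Compute gcd(36551389, 157908380):
157908380 = 4×36551389 + 11702824
36551389 = 3×11702824 + 1442917
11702824 = 8×1442917 + 159488
1442917 = 9×159488 + 7525
159488 = 21×7525 + 1463
7525 = 5×1463 + 210
1463 = 6×210 + 203
210 = 1×203 + 7
203 = 29×7 + 0
gcd(36551389, 157908380) = 7 ≠ 1, so 36551389 has no multiplicative inverse modulo 157908380.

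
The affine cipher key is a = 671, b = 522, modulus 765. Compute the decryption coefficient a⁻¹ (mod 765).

Run Euclid on (765, 671):
765 = 1·671 + 94
671 = 7·94 + 13
94 = 7·13 + 3
13 = 4·3 + 1
3 = 3·1 + 0
The gcd is 1. Working backward:
1 = 13 − 4·3
1 = −4·94 + 29·13
1 = 29·671 − 207·94
1 = −207·765 + 236·671
So 671·236 ≡ 1 (mod 765).

236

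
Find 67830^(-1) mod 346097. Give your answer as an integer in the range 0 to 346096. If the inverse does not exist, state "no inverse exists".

gcd(346097, 67830) by repeated division:
346097 = 5×67830 + 6947
67830 = 9×6947 + 5307
6947 = 1×5307 + 1640
5307 = 3×1640 + 387
1640 = 4×387 + 92
387 = 4×92 + 19
92 = 4×19 + 16
19 = 1×16 + 3
16 = 5×3 + 1
3 = 3×1 + 0
gcd = 1, so the inverse exists. Back-substitute:
1 = 16 − 5·3
1 = −5·19 + 6·16
1 = 6·92 − 29·19
1 = −29·387 + 122·92
1 = 122·1640 − 517·387
1 = −517·5307 + 1673·1640
1 = 1673·6947 − 2190·5307
1 = −2190·67830 + 21383·6947
1 = 21383·346097 − 109105·67830
Hence 67830⁻¹ ≡ -109105 ≡ 236992 (mod 346097).

236992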